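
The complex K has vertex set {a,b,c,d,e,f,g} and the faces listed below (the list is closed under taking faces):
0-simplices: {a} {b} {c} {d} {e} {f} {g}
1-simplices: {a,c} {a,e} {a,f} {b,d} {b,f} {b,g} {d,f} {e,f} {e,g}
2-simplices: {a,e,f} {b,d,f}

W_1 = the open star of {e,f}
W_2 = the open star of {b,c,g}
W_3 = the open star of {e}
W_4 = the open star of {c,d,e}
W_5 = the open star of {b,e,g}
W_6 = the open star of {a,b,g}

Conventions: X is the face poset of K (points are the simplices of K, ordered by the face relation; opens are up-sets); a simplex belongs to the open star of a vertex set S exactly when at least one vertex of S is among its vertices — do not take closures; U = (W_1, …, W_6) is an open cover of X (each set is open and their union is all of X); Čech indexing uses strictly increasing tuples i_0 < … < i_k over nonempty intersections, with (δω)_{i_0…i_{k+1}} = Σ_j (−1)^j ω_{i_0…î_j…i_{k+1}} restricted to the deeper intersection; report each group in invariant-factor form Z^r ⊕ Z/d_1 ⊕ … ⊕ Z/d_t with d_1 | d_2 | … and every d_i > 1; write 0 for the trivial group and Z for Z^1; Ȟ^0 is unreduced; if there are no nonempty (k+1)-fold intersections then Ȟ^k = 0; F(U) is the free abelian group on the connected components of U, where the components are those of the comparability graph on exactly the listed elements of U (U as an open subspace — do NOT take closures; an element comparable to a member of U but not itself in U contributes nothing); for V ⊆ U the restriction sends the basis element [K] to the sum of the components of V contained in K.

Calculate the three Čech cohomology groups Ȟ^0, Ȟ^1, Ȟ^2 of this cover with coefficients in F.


nerve simplices:
  W1={{e},{f},{a,e},{a,f},{b,f},{d,f},{e,f},{e,g},{a,e,f},{b,d,f}} W2={{b},{c},{g},{a,c},{b,d},{b,f},{b,g},{e,g},{b,d,f}} W3={{e},{a,e},{e,f},{e,g},{a,e,f}} W4={{c},{d},{e},{a,c},{a,e},{b,d},{d,f},{e,f},{e,g},{a,e,f},{b,d,f}} W5={{b},{e},{g},{a,e},{b,d},{b,f},{b,g},{e,f},{e,g},{a,e,f},{b,d,f}} W6={{a},{b},{g},{a,c},{a,e},{a,f},{b,d},{b,f},{b,g},{e,g},{a,e,f},{b,d,f}}
  W12={{b,f},{e,g},{b,d,f}} W13={{e},{a,e},{e,f},{e,g},{a,e,f}} W14={{e},{a,e},{d,f},{e,f},{e,g},{a,e,f},{b,d,f}} W15={{e},{a,e},{b,f},{e,f},{e,g},{a,e,f},{b,d,f}} W16={{a,e},{a,f},{b,f},{e,g},{a,e,f},{b,d,f}} W23={{e,g}} W24={{c},{a,c},{b,d},{e,g},{b,d,f}} W25={{b},{g},{b,d},{b,f},{b,g},{e,g},{b,d,f}} W26={{b},{g},{a,c},{b,d},{b,f},{b,g},{e,g},{b,d,f}} W34={{e},{a,e},{e,f},{e,g},{a,e,f}} W35={{e},{a,e},{e,f},{e,g},{a,e,f}} W36={{a,e},{e,g},{a,e,f}} W45={{e},{a,e},{b,d},{e,f},{e,g},{a,e,f},{b,d,f}} W46={{a,c},{a,e},{b,d},{e,g},{a,e,f},{b,d,f}} W56={{b},{g},{a,e},{b,d},{b,f},{b,g},{e,g},{a,e,f},{b,d,f}}
  W123={{e,g}} W124={{e,g},{b,d,f}} W125={{b,f},{e,g},{b,d,f}} W126={{b,f},{e,g},{b,d,f}} W134={{e},{a,e},{e,f},{e,g},{a,e,f}} W135={{e},{a,e},{e,f},{e,g},{a,e,f}} W136={{a,e},{e,g},{a,e,f}} W145={{e},{a,e},{e,f},{e,g},{a,e,f},{b,d,f}} W146={{a,e},{e,g},{a,e,f},{b,d,f}} W156={{a,e},{b,f},{e,g},{a,e,f},{b,d,f}} W234={{e,g}} W235={{e,g}} W236={{e,g}} W245={{b,d},{e,g},{b,d,f}} W246={{a,c},{b,d},{e,g},{b,d,f}} W256={{b},{g},{b,d},{b,f},{b,g},{e,g},{b,d,f}} W345={{e},{a,e},{e,f},{e,g},{a,e,f}} W346={{a,e},{e,g},{a,e,f}} W356={{a,e},{e,g},{a,e,f}} W456={{a,e},{b,d},{e,g},{a,e,f},{b,d,f}}
  W1234={{e,g}} W1235={{e,g}} W1236={{e,g}} W1245={{e,g},{b,d,f}} W1246={{e,g},{b,d,f}} W1256={{b,f},{e,g},{b,d,f}} W1345={{e},{a,e},{e,f},{e,g},{a,e,f}} W1346={{a,e},{e,g},{a,e,f}} W1356={{a,e},{e,g},{a,e,f}} W1456={{a,e},{e,g},{a,e,f},{b,d,f}} W2345={{e,g}} W2346={{e,g}} W2356={{e,g}} W2456={{b,d},{e,g},{b,d,f}} W3456={{a,e},{e,g},{a,e,f}}
  W12345={{e,g}} W12346={{e,g}} W12356={{e,g}} W12456={{e,g},{b,d,f}} W13456={{a,e},{e,g},{a,e,f}} W23456={{e,g}}
  W123456={{e,g}}
components per intersection:
  W1: {{e},{f},{a,e},{a,f},{b,f},{d,f},{e,f},{e,g},{a,e,f},{b,d,f}}
  W2: {{b},{g},{b,d},{b,f},{b,g},{e,g},{b,d,f}} {{c},{a,c}}
  W3: {{e},{a,e},{e,f},{e,g},{a,e,f}}
  W4: {{c},{a,c}} {{d},{b,d},{d,f},{b,d,f}} {{e},{a,e},{e,f},{e,g},{a,e,f}}
  W5: {{b},{e},{g},{a,e},{b,d},{b,f},{b,g},{e,f},{e,g},{a,e,f},{b,d,f}}
  W6: {{a},{a,c},{a,e},{a,f},{a,e,f}} {{b},{g},{b,d},{b,f},{b,g},{e,g},{b,d,f}}
  W12: {{b,f},{b,d,f}} {{e,g}}
  W13: {{e},{a,e},{e,f},{e,g},{a,e,f}}
  W14: {{e},{a,e},{e,f},{e,g},{a,e,f}} {{d,f},{b,d,f}}
  W15: {{e},{a,e},{e,f},{e,g},{a,e,f}} {{b,f},{b,d,f}}
  W16: {{a,e},{a,f},{a,e,f}} {{b,f},{b,d,f}} {{e,g}}
  W23: {{e,g}}
  W24: {{c},{a,c}} {{b,d},{b,d,f}} {{e,g}}
  W25: {{b},{g},{b,d},{b,f},{b,g},{e,g},{b,d,f}}
  W26: {{b},{g},{b,d},{b,f},{b,g},{e,g},{b,d,f}} {{a,c}}
  W34: {{e},{a,e},{e,f},{e,g},{a,e,f}}
  W35: {{e},{a,e},{e,f},{e,g},{a,e,f}}
  W36: {{a,e},{a,e,f}} {{e,g}}
  W45: {{e},{a,e},{e,f},{e,g},{a,e,f}} {{b,d},{b,d,f}}
  W46: {{a,c}} {{a,e},{a,e,f}} {{b,d},{b,d,f}} {{e,g}}
  W56: {{b},{g},{b,d},{b,f},{b,g},{e,g},{b,d,f}} {{a,e},{a,e,f}}
  W123: {{e,g}}
  W124: {{e,g}} {{b,d,f}}
  W125: {{b,f},{b,d,f}} {{e,g}}
  W126: {{b,f},{b,d,f}} {{e,g}}
  W134: {{e},{a,e},{e,f},{e,g},{a,e,f}}
  W135: {{e},{a,e},{e,f},{e,g},{a,e,f}}
  W136: {{a,e},{a,e,f}} {{e,g}}
  W145: {{e},{a,e},{e,f},{e,g},{a,e,f}} {{b,d,f}}
  W146: {{a,e},{a,e,f}} {{e,g}} {{b,d,f}}
  W156: {{a,e},{a,e,f}} {{b,f},{b,d,f}} {{e,g}}
  W234: {{e,g}}
  W235: {{e,g}}
  W236: {{e,g}}
  W245: {{b,d},{b,d,f}} {{e,g}}
  W246: {{a,c}} {{b,d},{b,d,f}} {{e,g}}
  W256: {{b},{g},{b,d},{b,f},{b,g},{e,g},{b,d,f}}
  W345: {{e},{a,e},{e,f},{e,g},{a,e,f}}
  W346: {{a,e},{a,e,f}} {{e,g}}
  W356: {{a,e},{a,e,f}} {{e,g}}
  W456: {{a,e},{a,e,f}} {{b,d},{b,d,f}} {{e,g}}
  W1234: {{e,g}}
  W1235: {{e,g}}
  W1236: {{e,g}}
  W1245: {{e,g}} {{b,d,f}}
  W1246: {{e,g}} {{b,d,f}}
  W1256: {{b,f},{b,d,f}} {{e,g}}
  W1345: {{e},{a,e},{e,f},{e,g},{a,e,f}}
  W1346: {{a,e},{a,e,f}} {{e,g}}
  W1356: {{a,e},{a,e,f}} {{e,g}}
  W1456: {{a,e},{a,e,f}} {{e,g}} {{b,d,f}}
  W2345: {{e,g}}
  W2346: {{e,g}}
  W2356: {{e,g}}
  W2456: {{b,d},{b,d,f}} {{e,g}}
  W3456: {{a,e},{a,e,f}} {{e,g}}
  W12345: {{e,g}}
  W12346: {{e,g}}
  W12356: {{e,g}}
  W12456: {{e,g}} {{b,d,f}}
  W13456: {{a,e},{a,e,f}} {{e,g}}
  W23456: {{e,g}}
  W123456: {{e,g}}
C dims 10,29,36,24; δ0: rk 9, SNF 1^9; δ1: rk 19, SNF 1^19; δ2: rk 17, SNF 1^17
degree 0: 10−9−0 = 1 → Ȟ^0 ≅ Z
degree 1: 29−19−9 = 1 → Ȟ^1 ≅ Z
degree 2: 36−17−19 = 0 → Ȟ^2 ≅ 0

Ȟ^0 ≅ Z; Ȟ^1 ≅ Z; Ȟ^2 ≅ 0


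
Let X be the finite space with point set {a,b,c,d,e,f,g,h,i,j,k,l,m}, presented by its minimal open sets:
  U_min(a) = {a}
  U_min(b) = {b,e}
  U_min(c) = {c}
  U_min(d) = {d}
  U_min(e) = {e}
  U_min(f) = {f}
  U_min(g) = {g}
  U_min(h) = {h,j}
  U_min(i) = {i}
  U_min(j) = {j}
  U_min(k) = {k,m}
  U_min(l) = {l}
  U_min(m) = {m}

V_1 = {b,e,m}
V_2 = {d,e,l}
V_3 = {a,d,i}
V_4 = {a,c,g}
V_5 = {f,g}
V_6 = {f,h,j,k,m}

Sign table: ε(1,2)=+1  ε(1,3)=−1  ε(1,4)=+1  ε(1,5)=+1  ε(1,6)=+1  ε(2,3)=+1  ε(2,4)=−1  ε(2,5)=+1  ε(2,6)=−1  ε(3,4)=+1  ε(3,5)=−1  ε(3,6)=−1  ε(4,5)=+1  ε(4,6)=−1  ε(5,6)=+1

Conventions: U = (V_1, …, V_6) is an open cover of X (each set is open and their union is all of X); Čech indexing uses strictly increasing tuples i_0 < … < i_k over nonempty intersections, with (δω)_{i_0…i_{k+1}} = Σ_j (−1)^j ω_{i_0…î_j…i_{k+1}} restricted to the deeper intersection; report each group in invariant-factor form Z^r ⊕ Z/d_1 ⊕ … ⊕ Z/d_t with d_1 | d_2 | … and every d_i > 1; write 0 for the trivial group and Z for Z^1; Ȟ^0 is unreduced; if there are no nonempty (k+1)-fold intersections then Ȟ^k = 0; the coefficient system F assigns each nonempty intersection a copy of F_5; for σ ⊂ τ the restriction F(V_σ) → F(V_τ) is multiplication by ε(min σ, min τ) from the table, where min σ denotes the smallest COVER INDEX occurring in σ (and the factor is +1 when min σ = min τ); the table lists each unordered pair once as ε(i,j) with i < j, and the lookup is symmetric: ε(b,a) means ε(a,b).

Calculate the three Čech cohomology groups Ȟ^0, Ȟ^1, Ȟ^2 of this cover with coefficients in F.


intersection data:
  V12={e} V16={m} V23={d} V34={a} V45={g} V56={f}
C dims 6,6; δ0: rk_F5 5
Ȟ^0 = (6 − 5) − 0 = 1, so Ȟ^0 ≅ Z/5
Ȟ^1 = (6 − 0) − 5 = 1, so Ȟ^1 ≅ Z/5
Ȟ^2 = (0 − 0) − 0 = 0, so Ȟ^2 ≅ 0

Ȟ^0(U;F) ≅ Z/5, Ȟ^1(U;F) ≅ Z/5, Ȟ^2(U;F) ≅ 0


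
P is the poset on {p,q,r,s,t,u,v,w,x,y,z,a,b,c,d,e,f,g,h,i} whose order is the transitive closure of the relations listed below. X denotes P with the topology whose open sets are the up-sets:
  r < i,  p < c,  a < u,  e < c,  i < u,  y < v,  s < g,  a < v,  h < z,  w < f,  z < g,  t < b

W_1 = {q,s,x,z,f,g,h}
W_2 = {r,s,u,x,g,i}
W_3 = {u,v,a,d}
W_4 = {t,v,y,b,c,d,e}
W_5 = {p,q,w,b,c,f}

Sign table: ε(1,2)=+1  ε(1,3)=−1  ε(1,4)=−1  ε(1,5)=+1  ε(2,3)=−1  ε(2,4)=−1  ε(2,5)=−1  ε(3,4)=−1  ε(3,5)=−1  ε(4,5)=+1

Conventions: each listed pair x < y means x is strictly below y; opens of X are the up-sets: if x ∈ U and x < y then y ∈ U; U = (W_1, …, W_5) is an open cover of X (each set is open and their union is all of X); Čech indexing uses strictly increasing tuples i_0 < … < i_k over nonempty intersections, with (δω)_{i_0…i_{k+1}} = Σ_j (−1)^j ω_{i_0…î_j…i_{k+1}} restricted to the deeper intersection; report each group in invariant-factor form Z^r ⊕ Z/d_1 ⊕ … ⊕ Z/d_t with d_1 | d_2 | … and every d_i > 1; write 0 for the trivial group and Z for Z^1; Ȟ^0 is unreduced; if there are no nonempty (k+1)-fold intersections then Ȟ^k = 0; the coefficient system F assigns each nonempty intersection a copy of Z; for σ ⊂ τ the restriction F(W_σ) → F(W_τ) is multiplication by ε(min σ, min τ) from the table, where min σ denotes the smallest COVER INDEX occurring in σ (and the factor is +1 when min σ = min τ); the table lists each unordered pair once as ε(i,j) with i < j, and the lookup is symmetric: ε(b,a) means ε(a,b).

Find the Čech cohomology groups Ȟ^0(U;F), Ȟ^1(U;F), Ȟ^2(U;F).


intersection data:
  W12={s,x,g} W15={q,f} W23={u} W34={v,d} W45={b,c}
C dims 5,5; δ0: rk 4, SNF 1^4
Ȟ^0 = (5 − 4) − 0 = 1, so Ȟ^0 ≅ Z
Ȟ^1 = (5 − 0) − 4 = 1, so Ȟ^1 ≅ Z
Ȟ^2 = (0 − 0) − 0 = 0, so Ȟ^2 ≅ 0

Ȟ^0(U;F) ≅ Z, Ȟ^1(U;F) ≅ Z, Ȟ^2(U;F) ≅ 0


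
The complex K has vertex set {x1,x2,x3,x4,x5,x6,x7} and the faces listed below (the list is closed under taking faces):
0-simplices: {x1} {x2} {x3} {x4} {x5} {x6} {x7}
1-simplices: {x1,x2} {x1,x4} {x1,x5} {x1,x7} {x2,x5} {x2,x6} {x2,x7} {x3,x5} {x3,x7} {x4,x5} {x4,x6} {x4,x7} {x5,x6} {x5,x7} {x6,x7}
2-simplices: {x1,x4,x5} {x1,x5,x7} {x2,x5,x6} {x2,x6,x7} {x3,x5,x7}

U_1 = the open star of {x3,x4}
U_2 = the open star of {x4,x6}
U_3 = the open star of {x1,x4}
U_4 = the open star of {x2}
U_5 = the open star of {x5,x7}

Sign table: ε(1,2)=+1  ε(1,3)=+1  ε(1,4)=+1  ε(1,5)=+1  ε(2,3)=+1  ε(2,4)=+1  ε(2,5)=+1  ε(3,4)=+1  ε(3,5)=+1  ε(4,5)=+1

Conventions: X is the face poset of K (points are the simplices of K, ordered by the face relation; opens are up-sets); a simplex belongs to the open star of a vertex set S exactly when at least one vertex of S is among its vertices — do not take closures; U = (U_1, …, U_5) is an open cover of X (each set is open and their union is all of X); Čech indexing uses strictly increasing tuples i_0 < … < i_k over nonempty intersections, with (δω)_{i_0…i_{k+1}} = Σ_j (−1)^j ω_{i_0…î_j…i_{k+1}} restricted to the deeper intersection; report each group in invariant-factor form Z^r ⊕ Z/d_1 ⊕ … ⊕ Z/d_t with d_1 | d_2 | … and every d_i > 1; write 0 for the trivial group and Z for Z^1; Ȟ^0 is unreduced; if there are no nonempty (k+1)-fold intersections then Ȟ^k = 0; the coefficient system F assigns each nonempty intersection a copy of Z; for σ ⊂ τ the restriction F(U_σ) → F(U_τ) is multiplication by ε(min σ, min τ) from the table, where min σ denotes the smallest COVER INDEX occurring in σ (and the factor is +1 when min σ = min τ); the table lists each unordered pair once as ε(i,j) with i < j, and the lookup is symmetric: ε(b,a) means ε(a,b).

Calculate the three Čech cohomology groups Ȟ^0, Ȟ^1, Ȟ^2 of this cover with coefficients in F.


Ȟ^0 ≅ Z; Ȟ^1 ≅ Z; Ȟ^2 ≅ 0

nonempty overlaps:
  U1={{x3},{x4},{x1,x4},{x3,x5},{x3,x7},{x4,x5},{x4,x6},{x4,x7},{x1,x4,x5},{x3,x5,x7}} U2={{x4},{x6},{x1,x4},{x2,x6},{x4,x5},{x4,x6},{x4,x7},{x5,x6},{x6,x7},{x1,x4,x5},{x2,x5,x6},{x2,x6,x7}} U3={{x1},{x4},{x1,x2},{x1,x4},{x1,x5},{x1,x7},{x4,x5},{x4,x6},{x4,x7},{x1,x4,x5},{x1,x5,x7}} U4={{x2},{x1,x2},{x2,x5},{x2,x6},{x2,x7},{x2,x5,x6},{x2,x6,x7}} U5={{x5},{x7},{x1,x5},{x1,x7},{x2,x5},{x2,x7},{x3,x5},{x3,x7},{x4,x5},{x4,x7},{x5,x6},{x5,x7},{x6,x7},{x1,x4,x5},{x1,x5,x7},{x2,x5,x6},{x2,x6,x7},{x3,x5,x7}}
  U12={{x4},{x1,x4},{x4,x5},{x4,x6},{x4,x7},{x1,x4,x5}} U13={{x4},{x1,x4},{x4,x5},{x4,x6},{x4,x7},{x1,x4,x5}} U15={{x3,x5},{x3,x7},{x4,x5},{x4,x7},{x1,x4,x5},{x3,x5,x7}} U23={{x4},{x1,x4},{x4,x5},{x4,x6},{x4,x7},{x1,x4,x5}} U24={{x2,x6},{x2,x5,x6},{x2,x6,x7}} U25={{x4,x5},{x4,x7},{x5,x6},{x6,x7},{x1,x4,x5},{x2,x5,x6},{x2,x6,x7}} U34={{x1,x2}} U35={{x1,x5},{x1,x7},{x4,x5},{x4,x7},{x1,x4,x5},{x1,x5,x7}} U45={{x2,x5},{x2,x7},{x2,x5,x6},{x2,x6,x7}}
  U123={{x4},{x1,x4},{x4,x5},{x4,x6},{x4,x7},{x1,x4,x5}} U125={{x4,x5},{x4,x7},{x1,x4,x5}} U135={{x4,x5},{x4,x7},{x1,x4,x5}} U235={{x4,x5},{x4,x7},{x1,x4,x5}} U245={{x2,x5,x6},{x2,x6,x7}}
  U1235={{x4,x5},{x4,x7},{x1,x4,x5}}
C dims 5,9,5,1; δ0: rk 4, SNF 1^4; δ1: rk 4, SNF 1^4; δ2: rk 1, SNF 1^1
degree 0: 5−4−0 = 1 → Ȟ^0 ≅ Z
degree 1: 9−4−4 = 1 → Ȟ^1 ≅ Z
degree 2: 5−1−4 = 0 → Ȟ^2 ≅ 0


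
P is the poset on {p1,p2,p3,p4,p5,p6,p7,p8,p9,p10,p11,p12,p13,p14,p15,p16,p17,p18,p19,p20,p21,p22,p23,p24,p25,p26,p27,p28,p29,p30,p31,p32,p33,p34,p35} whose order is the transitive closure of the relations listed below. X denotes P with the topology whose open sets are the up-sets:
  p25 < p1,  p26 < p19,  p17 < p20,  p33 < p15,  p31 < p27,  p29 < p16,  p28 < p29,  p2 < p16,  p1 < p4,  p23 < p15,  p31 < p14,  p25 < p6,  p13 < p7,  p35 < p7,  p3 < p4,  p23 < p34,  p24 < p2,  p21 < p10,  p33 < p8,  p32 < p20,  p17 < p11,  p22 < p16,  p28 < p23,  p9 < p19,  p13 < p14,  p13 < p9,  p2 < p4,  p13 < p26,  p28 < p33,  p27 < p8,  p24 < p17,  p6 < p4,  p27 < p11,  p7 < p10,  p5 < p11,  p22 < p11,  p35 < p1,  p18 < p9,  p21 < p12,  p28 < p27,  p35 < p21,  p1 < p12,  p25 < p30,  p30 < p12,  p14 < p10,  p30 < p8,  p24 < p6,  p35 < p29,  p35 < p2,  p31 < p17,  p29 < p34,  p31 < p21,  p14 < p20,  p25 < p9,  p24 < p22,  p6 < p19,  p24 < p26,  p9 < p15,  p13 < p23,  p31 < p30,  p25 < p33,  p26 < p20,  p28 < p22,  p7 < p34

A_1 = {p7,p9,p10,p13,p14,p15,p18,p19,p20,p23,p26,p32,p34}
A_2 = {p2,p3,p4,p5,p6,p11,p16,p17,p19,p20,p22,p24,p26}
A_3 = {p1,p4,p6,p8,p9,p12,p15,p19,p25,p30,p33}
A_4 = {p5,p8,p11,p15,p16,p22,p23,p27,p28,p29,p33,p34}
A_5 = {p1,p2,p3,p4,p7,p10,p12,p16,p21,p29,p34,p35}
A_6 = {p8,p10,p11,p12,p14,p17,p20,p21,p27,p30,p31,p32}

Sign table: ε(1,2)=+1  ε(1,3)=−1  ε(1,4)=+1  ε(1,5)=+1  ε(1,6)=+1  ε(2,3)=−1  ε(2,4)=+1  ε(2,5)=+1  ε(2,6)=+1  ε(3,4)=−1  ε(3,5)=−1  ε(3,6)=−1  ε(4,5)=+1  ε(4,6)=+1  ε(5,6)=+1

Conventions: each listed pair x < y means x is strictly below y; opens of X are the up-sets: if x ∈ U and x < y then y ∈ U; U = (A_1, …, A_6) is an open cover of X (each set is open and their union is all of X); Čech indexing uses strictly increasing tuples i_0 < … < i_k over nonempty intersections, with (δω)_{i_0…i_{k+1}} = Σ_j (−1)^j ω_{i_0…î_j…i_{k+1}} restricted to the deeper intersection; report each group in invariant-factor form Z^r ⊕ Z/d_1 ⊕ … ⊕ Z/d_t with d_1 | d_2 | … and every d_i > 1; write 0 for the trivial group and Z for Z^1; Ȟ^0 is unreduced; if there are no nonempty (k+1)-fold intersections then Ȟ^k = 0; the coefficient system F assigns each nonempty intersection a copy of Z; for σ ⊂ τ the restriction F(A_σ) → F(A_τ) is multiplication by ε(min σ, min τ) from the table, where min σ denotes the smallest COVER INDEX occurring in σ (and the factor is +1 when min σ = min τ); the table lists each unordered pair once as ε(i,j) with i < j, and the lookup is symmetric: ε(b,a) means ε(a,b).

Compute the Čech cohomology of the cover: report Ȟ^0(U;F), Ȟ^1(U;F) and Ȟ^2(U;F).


Ȟ^0 ≅ Z; Ȟ^1 ≅ 0; Ȟ^2 ≅ Z/2

nerve simplices:
  A12={p19,p20,p26} A13={p9,p15,p19} A14={p15,p23,p34} A15={p7,p10,p34} A16={p10,p14,p20,p32} A23={p4,p6,p19} A24={p5,p11,p16,p22} A25={p2,p3,p4,p16} A26={p11,p17,p20} A34={p8,p15,p33} A35={p1,p4,p12} A36={p8,p12,p30} A45={p16,p29,p34} A46={p8,p11,p27} A56={p10,p12,p21}
  A123={p19} A126={p20} A134={p15} A145={p34} A156={p10} A235={p4} A245={p16} A246={p11} A346={p8} A356={p12}
C dims 6,15,10; δ0: rk 5, SNF 1^5; δ1: rk 10, SNF 1^9·2
degree 0: 6−5−0 = 1 → Ȟ^0 ≅ Z
degree 1: 15−10−5 = 0 → Ȟ^1 ≅ 0
degree 2: 10−0−10 = 0 plus torsion [2] → Ȟ^2 ≅ Z/2


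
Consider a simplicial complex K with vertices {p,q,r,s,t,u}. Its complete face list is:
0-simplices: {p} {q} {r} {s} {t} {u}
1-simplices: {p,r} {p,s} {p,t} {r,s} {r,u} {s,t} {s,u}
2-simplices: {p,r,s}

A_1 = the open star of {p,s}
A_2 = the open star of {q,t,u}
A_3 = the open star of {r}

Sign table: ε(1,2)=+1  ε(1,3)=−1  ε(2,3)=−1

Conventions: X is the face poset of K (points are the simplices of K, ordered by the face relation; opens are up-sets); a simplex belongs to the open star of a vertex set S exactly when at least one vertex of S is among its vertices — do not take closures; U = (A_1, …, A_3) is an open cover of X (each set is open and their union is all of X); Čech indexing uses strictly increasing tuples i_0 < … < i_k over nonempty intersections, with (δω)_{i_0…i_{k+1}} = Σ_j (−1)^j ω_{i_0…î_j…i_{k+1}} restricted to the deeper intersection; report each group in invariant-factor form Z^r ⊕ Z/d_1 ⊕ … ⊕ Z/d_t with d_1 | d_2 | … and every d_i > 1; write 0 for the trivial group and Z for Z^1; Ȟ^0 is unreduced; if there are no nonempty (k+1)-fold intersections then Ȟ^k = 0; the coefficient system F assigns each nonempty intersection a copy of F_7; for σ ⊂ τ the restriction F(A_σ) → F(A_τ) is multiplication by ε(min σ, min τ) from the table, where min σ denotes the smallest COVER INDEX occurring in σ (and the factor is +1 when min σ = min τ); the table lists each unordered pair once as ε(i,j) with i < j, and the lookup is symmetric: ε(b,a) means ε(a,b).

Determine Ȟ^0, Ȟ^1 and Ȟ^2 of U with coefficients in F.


Ȟ^0 ≅ Z/7,  Ȟ^1 ≅ Z/7,  Ȟ^2 ≅ 0

nonempty overlaps:
  A1={{p},{s},{p,r},{p,s},{p,t},{r,s},{s,t},{s,u},{p,r,s}} A2={{q},{t},{u},{p,t},{r,u},{s,t},{s,u}} A3={{r},{p,r},{r,s},{r,u},{p,r,s}}
  A12={{p,t},{s,t},{s,u}} A13={{p,r},{r,s},{p,r,s}} A23={{r,u}}
C dims 3,3; δ0: rk_F7 2
degree 0: 3−2−0 = 1 → Ȟ^0 ≅ Z/7
degree 1: 3−0−2 = 1 → Ȟ^1 ≅ Z/7
degree 2: 0−0−0 = 0 → Ȟ^2 ≅ 0


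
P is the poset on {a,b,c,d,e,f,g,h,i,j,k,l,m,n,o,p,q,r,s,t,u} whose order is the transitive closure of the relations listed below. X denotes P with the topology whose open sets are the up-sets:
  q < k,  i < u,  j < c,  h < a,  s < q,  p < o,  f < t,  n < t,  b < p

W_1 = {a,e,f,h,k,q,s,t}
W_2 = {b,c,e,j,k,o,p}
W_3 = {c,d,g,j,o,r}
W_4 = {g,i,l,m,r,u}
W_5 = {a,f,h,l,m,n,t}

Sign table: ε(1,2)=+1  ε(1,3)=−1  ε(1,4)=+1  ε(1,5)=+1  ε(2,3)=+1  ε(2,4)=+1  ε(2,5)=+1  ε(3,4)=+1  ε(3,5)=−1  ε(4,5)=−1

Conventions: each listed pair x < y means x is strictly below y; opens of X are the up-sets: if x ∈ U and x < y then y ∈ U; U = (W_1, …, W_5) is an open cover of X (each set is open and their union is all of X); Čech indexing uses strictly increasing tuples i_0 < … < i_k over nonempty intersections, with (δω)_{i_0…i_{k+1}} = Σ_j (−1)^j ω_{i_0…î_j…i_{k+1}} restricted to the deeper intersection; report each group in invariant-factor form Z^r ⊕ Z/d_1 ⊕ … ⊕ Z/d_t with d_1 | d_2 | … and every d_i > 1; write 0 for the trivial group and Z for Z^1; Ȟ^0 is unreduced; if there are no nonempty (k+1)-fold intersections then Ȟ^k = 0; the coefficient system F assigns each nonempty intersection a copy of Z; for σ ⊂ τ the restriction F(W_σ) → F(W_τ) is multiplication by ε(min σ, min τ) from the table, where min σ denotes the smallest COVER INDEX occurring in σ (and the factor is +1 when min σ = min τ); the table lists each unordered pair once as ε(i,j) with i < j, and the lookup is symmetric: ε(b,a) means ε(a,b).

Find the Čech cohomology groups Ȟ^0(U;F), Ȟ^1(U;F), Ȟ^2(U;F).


Ȟ^0 = 0, Ȟ^1 = Z/2 and Ȟ^2 = 0

nonempty intersections:
  W12={e,k} W15={a,f,h,t} W23={c,j,o} W34={g,r} W45={l,m}
C dims 5,5; δ0: rk 5, SNF 1^4·2
Ȟ^0: (5−5)−0=0 ⇒ 0
Ȟ^1: (5−0)−5=0 plus torsion [2] ⇒ Z/2
Ȟ^2: (0−0)−0=0 ⇒ 0


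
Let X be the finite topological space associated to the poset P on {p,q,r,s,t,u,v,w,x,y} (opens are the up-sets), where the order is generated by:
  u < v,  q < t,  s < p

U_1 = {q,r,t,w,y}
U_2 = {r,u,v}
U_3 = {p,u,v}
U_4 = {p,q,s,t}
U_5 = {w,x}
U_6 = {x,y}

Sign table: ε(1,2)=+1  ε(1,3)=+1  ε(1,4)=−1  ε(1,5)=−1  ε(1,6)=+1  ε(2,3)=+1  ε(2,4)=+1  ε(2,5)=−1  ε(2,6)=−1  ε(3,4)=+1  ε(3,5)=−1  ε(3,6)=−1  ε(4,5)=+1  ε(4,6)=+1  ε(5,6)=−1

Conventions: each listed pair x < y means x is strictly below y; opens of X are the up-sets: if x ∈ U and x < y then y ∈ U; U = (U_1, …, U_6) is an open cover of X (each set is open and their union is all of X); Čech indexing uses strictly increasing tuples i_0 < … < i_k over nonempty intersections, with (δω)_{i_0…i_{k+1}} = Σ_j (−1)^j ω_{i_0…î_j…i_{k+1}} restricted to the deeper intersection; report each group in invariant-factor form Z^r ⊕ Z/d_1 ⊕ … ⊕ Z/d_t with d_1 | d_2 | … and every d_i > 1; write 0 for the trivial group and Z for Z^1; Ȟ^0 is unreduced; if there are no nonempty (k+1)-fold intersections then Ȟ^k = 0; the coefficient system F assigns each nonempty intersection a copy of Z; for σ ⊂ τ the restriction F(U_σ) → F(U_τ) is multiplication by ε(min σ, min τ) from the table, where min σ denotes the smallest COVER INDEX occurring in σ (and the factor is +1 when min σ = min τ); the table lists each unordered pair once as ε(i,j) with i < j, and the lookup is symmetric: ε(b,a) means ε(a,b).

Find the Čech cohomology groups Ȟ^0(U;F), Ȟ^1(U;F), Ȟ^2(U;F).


nonempty intersections:
  U12={r} U14={q,t} U15={w} U16={y} U23={u,v} U34={p} U56={x}
C dims 6,7; δ0: rk 6, SNF 1^5·2
Ȟ^0: (6−6)−0=0 ⇒ 0
Ȟ^1: (7−0)−6=1 plus torsion [2] ⇒ Z ⊕ Z/2
Ȟ^2: (0−0)−0=0 ⇒ 0

Ȟ^0(U;F) ≅ 0; Ȟ^1(U;F) ≅ Z ⊕ Z/2; Ȟ^2(U;F) ≅ 0


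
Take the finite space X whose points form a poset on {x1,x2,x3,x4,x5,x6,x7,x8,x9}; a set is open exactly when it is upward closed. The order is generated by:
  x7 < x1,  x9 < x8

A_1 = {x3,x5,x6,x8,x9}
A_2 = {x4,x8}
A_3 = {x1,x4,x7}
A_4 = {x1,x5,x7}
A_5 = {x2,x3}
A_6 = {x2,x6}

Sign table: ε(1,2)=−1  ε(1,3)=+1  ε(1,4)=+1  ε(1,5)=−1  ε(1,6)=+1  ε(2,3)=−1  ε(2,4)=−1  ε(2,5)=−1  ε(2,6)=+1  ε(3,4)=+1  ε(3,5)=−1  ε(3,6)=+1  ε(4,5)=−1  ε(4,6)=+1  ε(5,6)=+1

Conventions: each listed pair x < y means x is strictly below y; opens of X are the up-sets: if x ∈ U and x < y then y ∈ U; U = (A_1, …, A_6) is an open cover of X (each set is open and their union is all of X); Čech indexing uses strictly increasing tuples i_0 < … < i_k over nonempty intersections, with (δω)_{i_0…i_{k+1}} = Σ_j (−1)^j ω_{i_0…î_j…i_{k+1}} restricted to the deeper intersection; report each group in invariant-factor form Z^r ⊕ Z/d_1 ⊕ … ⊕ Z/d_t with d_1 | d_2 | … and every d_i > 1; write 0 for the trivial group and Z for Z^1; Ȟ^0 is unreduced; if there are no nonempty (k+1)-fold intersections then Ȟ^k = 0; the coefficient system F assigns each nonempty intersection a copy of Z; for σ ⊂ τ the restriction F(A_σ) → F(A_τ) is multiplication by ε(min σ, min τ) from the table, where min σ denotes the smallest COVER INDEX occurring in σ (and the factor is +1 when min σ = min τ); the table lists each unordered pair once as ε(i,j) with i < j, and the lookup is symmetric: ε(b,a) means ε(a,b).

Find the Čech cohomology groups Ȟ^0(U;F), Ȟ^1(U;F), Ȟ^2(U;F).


Ȟ^0 ≅ 0, Ȟ^1 ≅ Z ⊕ Z/2, Ȟ^2 ≅ 0

cover nerve:
  A12={x8} A14={x5} A15={x3} A16={x6} A23={x4} A34={x1,x7} A56={x2}
C dims 6,7; δ0: rk 6, SNF 1^5·2
Ȟ^0: (6−6)−0=0 ⇒ 0
Ȟ^1: (7−0)−6=1 plus torsion [2] ⇒ Z ⊕ Z/2
Ȟ^2: (0−0)−0=0 ⇒ 0


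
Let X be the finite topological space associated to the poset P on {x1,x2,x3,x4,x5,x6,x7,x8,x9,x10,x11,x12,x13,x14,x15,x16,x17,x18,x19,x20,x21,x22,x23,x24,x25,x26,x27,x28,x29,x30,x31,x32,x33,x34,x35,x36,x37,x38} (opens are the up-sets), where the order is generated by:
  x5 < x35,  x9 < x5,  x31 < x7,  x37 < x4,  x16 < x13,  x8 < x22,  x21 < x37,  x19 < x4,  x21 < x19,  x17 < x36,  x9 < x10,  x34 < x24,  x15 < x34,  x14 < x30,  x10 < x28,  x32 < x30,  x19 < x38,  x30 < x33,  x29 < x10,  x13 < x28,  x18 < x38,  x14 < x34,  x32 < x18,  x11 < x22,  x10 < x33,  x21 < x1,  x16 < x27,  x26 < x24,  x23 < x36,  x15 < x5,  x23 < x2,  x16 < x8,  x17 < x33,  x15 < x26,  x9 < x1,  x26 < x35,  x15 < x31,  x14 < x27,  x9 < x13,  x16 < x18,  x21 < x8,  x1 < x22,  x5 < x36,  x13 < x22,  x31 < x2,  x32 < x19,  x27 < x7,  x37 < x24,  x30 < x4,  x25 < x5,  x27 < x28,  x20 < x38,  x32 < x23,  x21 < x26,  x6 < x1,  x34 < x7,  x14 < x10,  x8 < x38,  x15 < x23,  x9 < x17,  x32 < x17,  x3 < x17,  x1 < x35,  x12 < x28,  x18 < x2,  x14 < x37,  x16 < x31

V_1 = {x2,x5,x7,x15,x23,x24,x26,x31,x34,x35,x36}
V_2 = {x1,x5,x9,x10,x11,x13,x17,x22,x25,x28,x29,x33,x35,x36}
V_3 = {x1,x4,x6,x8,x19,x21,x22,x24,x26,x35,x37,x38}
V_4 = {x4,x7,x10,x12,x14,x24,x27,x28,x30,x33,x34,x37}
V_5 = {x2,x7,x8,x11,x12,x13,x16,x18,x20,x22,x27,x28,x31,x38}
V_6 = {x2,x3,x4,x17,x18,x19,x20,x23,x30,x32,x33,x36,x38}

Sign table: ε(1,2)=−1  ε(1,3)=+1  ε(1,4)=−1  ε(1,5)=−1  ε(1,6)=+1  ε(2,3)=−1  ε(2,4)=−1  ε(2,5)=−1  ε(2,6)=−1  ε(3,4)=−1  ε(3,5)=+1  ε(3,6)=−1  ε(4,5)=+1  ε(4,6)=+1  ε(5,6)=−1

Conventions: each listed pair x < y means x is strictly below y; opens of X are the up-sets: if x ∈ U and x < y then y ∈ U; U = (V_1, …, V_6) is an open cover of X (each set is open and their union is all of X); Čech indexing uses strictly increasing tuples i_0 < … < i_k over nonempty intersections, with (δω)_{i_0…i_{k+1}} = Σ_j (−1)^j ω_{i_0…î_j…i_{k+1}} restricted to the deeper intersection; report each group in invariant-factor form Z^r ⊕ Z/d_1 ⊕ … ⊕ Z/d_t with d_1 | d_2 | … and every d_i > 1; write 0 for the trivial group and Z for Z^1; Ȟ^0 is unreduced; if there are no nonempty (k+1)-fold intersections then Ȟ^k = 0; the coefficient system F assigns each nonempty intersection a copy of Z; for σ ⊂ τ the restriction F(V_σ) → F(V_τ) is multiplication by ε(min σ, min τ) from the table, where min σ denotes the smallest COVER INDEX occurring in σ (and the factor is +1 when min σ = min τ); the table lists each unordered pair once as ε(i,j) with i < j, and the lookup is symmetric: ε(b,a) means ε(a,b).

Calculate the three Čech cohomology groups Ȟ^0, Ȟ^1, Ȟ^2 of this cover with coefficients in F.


cover nerve:
  V12={x5,x35,x36} V13={x24,x26,x35} V14={x7,x24,x34} V15={x2,x7,x31} V16={x2,x23,x36} V23={x1,x22,x35} V24={x10,x28,x33} V25={x11,x13,x22,x28} V26={x17,x33,x36} V34={x4,x24,x37} V35={x8,x22,x38} V36={x4,x19,x38} V45={x7,x12,x27,x28} V46={x4,x30,x33} V56={x2,x18,x20,x38}
  V123={x35} V126={x36} V134={x24} V145={x7} V156={x2} V235={x22} V245={x28} V246={x33} V346={x4} V356={x38}
C dims 6,15,10; δ0: rk 6, SNF 1^5·2; δ1: rk 9, SNF 1^9
Ȟ^0: (6−6)−0=0 ⇒ 0
Ȟ^1: (15−9)−6=0 plus torsion [2] ⇒ Z/2
Ȟ^2: (10−0)−9=1 ⇒ Z

Ȟ^0(U;F) ≅ 0; Ȟ^1(U;F) ≅ Z/2; Ȟ^2(U;F) ≅ Z


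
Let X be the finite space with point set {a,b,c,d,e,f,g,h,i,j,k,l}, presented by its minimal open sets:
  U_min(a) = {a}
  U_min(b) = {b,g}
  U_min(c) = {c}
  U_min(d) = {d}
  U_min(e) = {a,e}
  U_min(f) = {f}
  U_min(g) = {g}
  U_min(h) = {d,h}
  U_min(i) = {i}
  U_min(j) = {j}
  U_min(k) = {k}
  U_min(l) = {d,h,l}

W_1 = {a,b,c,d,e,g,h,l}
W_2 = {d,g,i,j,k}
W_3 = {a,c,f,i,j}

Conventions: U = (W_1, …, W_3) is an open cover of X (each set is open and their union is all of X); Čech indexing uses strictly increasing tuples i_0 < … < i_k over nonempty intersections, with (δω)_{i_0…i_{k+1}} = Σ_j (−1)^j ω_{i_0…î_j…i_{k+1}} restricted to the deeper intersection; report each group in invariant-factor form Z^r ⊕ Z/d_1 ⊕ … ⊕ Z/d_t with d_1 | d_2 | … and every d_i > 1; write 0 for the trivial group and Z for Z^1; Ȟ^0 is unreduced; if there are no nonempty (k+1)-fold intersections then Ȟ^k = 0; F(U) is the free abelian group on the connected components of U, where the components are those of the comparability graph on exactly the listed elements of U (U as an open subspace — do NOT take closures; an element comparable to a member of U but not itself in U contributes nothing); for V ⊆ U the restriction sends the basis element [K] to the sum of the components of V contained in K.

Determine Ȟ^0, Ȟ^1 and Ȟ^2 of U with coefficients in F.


nonempty intersections:
  W12={d,g} W13={a,c} W23={i,j}
components per intersection:
  W1: {a,e} {b,g} {c} {d,h,l}
  W2: {d} {g} {i} {j} {k}
  W3: {a} {c} {f} {i} {j}
  W12: {d} {g}
  W13: {a} {c}
  W23: {i} {j}
C dims 14,6; δ0: rk 6, SNF 1^6
Ȟ^0: (14−6)−0=8 ⇒ Z^8
Ȟ^1: (6−0)−6=0 ⇒ 0
Ȟ^2: (0−0)−0=0 ⇒ 0

Ȟ^0 = Z^8; Ȟ^1 = 0; Ȟ^2 = 0


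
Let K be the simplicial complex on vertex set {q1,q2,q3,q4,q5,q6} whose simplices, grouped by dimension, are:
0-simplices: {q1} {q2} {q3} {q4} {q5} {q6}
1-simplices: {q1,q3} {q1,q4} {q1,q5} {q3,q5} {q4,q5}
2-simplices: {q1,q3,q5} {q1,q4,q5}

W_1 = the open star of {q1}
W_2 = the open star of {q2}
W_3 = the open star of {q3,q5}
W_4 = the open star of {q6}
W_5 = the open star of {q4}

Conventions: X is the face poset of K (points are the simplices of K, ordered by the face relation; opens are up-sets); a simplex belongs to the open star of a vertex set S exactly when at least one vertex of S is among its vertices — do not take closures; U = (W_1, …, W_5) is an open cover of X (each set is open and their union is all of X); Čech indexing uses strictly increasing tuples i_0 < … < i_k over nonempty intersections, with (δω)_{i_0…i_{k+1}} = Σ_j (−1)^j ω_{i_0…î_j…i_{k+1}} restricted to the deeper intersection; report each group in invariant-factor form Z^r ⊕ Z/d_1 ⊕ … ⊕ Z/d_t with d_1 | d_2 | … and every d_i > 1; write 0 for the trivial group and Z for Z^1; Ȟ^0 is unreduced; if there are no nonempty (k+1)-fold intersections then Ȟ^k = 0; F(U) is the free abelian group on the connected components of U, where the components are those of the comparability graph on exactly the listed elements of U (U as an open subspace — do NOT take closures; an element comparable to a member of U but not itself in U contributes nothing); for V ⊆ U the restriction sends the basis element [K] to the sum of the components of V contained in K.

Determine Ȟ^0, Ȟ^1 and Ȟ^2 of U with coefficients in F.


nerve of the cover:
  W1={{q1},{q1,q3},{q1,q4},{q1,q5},{q1,q3,q5},{q1,q4,q5}} W2={{q2}} W3={{q3},{q5},{q1,q3},{q1,q5},{q3,q5},{q4,q5},{q1,q3,q5},{q1,q4,q5}} W4={{q6}} W5={{q4},{q1,q4},{q4,q5},{q1,q4,q5}}
  W13={{q1,q3},{q1,q5},{q1,q3,q5},{q1,q4,q5}} W15={{q1,q4},{q1,q4,q5}} W35={{q4,q5},{q1,q4,q5}}
  W135={{q1,q4,q5}}
components per intersection:
  W1: {{q1},{q1,q3},{q1,q4},{q1,q5},{q1,q3,q5},{q1,q4,q5}}
  W2: {{q2}}
  W3: {{q3},{q5},{q1,q3},{q1,q5},{q3,q5},{q4,q5},{q1,q3,q5},{q1,q4,q5}}
  W4: {{q6}}
  W5: {{q4},{q1,q4},{q4,q5},{q1,q4,q5}}
  W13: {{q1,q3},{q1,q5},{q1,q3,q5},{q1,q4,q5}}
  W15: {{q1,q4},{q1,q4,q5}}
  W35: {{q4,q5},{q1,q4,q5}}
  W135: {{q1,q4,q5}}
C dims 5,3,1; δ0: rk 2, SNF 1^2; δ1: rk 1, SNF 1^1
Ȟ^0 = (5 − 2) − 0 = 3, so Ȟ^0 ≅ Z^3
Ȟ^1 = (3 − 1) − 2 = 0, so Ȟ^1 ≅ 0
Ȟ^2 = (1 − 0) − 1 = 0, so Ȟ^2 ≅ 0

Ȟ^0 ≅ Z^3, Ȟ^1 ≅ 0, Ȟ^2 ≅ 0


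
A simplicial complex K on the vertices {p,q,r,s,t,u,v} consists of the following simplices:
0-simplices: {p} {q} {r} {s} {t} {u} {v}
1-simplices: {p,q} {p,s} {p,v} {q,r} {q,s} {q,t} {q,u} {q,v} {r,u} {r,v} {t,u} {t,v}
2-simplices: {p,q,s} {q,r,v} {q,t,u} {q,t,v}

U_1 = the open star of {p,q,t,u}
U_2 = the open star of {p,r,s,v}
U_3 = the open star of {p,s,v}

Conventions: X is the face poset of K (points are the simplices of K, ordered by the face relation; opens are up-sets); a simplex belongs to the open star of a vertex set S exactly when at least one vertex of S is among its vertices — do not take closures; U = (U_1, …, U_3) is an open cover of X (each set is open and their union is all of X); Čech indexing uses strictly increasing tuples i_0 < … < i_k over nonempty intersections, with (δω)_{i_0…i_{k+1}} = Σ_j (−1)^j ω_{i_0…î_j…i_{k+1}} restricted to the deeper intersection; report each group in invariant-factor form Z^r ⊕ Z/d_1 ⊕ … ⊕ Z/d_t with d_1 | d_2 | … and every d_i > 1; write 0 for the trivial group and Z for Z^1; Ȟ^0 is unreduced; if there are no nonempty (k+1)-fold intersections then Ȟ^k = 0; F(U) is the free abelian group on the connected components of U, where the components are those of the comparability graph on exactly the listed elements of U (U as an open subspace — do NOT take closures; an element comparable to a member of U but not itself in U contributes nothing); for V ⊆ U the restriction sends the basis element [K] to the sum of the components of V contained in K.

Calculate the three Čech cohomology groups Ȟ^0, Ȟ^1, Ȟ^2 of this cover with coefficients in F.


Ȟ^0(U;F) ≅ Z,  Ȟ^1(U;F) ≅ Z^2,  Ȟ^2(U;F) ≅ 0

nerve of the cover:
  U1={{p},{q},{t},{u},{p,q},{p,s},{p,v},{q,r},{q,s},{q,t},{q,u},{q,v},{r,u},{t,u},{t,v},{p,q,s},{q,r,v},{q,t,u},{q,t,v}} U2={{p},{r},{s},{v},{p,q},{p,s},{p,v},{q,r},{q,s},{q,v},{r,u},{r,v},{t,v},{p,q,s},{q,r,v},{q,t,v}} U3={{p},{s},{v},{p,q},{p,s},{p,v},{q,s},{q,v},{r,v},{t,v},{p,q,s},{q,r,v},{q,t,v}}
  U12={{p},{p,q},{p,s},{p,v},{q,r},{q,s},{q,v},{r,u},{t,v},{p,q,s},{q,r,v},{q,t,v}} U13={{p},{p,q},{p,s},{p,v},{q,s},{q,v},{t,v},{p,q,s},{q,r,v},{q,t,v}} U23={{p},{s},{v},{p,q},{p,s},{p,v},{q,s},{q,v},{r,v},{t,v},{p,q,s},{q,r,v},{q,t,v}}
  U123={{p},{p,q},{p,s},{p,v},{q,s},{q,v},{t,v},{p,q,s},{q,r,v},{q,t,v}}
components per intersection:
  U1: {{p},{q},{t},{u},{p,q},{p,s},{p,v},{q,r},{q,s},{q,t},{q,u},{q,v},{r,u},{t,u},{t,v},{p,q,s},{q,r,v},{q,t,u},{q,t,v}}
  U2: {{p},{r},{s},{v},{p,q},{p,s},{p,v},{q,r},{q,s},{q,v},{r,u},{r,v},{t,v},{p,q,s},{q,r,v},{q,t,v}}
  U3: {{p},{s},{v},{p,q},{p,s},{p,v},{q,s},{q,v},{r,v},{t,v},{p,q,s},{q,r,v},{q,t,v}}
  U12: {{p},{p,q},{p,s},{p,v},{q,s},{p,q,s}} {{q,r},{q,v},{t,v},{q,r,v},{q,t,v}} {{r,u}}
  U13: {{p},{p,q},{p,s},{p,v},{q,s},{p,q,s}} {{q,v},{t,v},{q,r,v},{q,t,v}}
  U23: {{p},{s},{v},{p,q},{p,s},{p,v},{q,s},{q,v},{r,v},{t,v},{p,q,s},{q,r,v},{q,t,v}}
  U123: {{p},{p,q},{p,s},{p,v},{q,s},{p,q,s}} {{q,v},{t,v},{q,r,v},{q,t,v}}
C dims 3,6,2; δ0: rk 2, SNF 1^2; δ1: rk 2, SNF 1^2
Ȟ^0 = (3 − 2) − 0 = 1, so Ȟ^0 ≅ Z
Ȟ^1 = (6 − 2) − 2 = 2, so Ȟ^1 ≅ Z^2
Ȟ^2 = (2 − 0) − 2 = 0, so Ȟ^2 ≅ 0


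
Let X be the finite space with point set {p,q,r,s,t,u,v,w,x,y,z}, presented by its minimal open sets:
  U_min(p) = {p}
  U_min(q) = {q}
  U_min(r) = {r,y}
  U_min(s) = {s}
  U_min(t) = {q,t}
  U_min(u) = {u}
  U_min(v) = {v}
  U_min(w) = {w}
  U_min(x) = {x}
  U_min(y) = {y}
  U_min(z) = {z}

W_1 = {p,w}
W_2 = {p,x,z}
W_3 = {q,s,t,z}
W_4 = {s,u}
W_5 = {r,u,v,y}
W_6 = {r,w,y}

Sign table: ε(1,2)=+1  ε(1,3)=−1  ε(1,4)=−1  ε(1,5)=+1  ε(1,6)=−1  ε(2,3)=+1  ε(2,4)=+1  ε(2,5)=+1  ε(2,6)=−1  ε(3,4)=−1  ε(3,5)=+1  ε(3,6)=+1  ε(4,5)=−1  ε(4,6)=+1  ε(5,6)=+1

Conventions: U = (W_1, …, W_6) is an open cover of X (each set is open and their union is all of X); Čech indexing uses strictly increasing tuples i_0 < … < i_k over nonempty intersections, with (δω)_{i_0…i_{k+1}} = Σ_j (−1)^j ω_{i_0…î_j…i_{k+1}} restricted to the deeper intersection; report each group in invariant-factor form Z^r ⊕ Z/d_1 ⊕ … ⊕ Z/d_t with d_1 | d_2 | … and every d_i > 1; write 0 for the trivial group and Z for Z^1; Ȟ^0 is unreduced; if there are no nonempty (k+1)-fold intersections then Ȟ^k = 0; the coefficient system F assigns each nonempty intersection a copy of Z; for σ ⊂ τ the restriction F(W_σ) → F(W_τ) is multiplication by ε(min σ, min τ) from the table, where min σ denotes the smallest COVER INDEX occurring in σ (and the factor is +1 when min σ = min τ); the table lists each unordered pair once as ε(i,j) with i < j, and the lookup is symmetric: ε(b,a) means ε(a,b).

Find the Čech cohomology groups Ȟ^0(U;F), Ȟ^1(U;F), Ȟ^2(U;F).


Ȟ^0(U;F) ≅ 0, Ȟ^1(U;F) ≅ Z/2, Ȟ^2(U;F) ≅ 0

nonempty overlaps:
  W12={p} W16={w} W23={z} W34={s} W45={u} W56={r,y}
C dims 6,6; δ0: rk 6, SNF 1^5·2
degree 0: 6−6−0 = 0 → Ȟ^0 ≅ 0
degree 1: 6−0−6 = 0 plus torsion [2] → Ȟ^1 ≅ Z/2
degree 2: 0−0−0 = 0 → Ȟ^2 ≅ 0


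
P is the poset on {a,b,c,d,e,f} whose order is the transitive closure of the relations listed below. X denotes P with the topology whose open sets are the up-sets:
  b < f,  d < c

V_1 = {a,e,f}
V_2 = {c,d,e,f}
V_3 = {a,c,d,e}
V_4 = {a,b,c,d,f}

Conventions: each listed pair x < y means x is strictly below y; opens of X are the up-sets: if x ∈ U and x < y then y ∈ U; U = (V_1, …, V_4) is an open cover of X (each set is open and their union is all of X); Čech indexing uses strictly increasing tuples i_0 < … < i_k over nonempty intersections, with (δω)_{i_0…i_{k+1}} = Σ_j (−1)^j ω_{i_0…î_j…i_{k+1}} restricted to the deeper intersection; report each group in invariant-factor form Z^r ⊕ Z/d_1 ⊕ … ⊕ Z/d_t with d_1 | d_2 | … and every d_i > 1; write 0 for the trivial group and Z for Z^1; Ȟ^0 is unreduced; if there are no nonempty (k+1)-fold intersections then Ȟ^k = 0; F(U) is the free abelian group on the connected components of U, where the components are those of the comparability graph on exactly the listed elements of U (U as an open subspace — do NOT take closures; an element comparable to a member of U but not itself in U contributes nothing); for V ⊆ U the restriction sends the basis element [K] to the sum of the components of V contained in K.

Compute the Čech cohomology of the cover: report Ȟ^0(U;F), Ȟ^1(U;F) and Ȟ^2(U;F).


Ȟ^0 = Z^4, Ȟ^1 = 0 and Ȟ^2 = 0

nerve simplices:
  V12={e,f} V13={a,e} V14={a,f} V23={c,d,e} V24={c,d,f} V34={a,c,d}
  V123={e} V124={f} V134={a} V234={c,d}
components per intersection:
  V1: {a} {e} {f}
  V2: {c,d} {e} {f}
  V3: {a} {c,d} {e}
  V4: {a} {b,f} {c,d}
  V12: {e} {f}
  V13: {a} {e}
  V14: {a} {f}
  V23: {c,d} {e}
  V24: {c,d} {f}
  V34: {a} {c,d}
  V123: {e}
  V124: {f}
  V134: {a}
  V234: {c,d}
C dims 12,12,4; δ0: rk 8, SNF 1^8; δ1: rk 4, SNF 1^4
degree 0: 12−8−0 = 4 → Ȟ^0 ≅ Z^4
degree 1: 12−4−8 = 0 → Ȟ^1 ≅ 0
degree 2: 4−0−4 = 0 → Ȟ^2 ≅ 0


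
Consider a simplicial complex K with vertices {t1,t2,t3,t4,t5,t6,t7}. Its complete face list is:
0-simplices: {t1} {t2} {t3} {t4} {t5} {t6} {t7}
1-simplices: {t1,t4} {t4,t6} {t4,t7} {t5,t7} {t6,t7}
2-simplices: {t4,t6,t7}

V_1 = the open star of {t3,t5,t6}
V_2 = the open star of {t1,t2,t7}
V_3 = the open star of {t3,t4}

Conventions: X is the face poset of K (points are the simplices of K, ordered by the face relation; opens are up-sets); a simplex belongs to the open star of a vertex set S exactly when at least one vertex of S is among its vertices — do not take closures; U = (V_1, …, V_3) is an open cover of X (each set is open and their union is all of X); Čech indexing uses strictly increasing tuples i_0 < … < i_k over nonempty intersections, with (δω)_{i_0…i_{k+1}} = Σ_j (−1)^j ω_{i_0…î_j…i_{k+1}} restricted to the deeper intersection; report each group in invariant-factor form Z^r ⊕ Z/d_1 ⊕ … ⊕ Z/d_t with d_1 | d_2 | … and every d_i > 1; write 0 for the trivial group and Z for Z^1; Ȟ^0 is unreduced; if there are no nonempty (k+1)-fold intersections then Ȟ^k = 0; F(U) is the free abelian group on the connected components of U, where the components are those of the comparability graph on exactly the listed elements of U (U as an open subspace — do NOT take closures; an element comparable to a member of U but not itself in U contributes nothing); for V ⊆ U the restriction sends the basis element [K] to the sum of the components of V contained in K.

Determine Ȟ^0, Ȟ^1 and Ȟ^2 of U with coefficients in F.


Ȟ^0(U;F) ≅ Z^3, Ȟ^1(U;F) ≅ 0, Ȟ^2(U;F) ≅ 0

intersection data:
  V1={{t3},{t5},{t6},{t4,t6},{t5,t7},{t6,t7},{t4,t6,t7}} V2={{t1},{t2},{t7},{t1,t4},{t4,t7},{t5,t7},{t6,t7},{t4,t6,t7}} V3={{t3},{t4},{t1,t4},{t4,t6},{t4,t7},{t4,t6,t7}}
  V12={{t5,t7},{t6,t7},{t4,t6,t7}} V13={{t3},{t4,t6},{t4,t6,t7}} V23={{t1,t4},{t4,t7},{t4,t6,t7}}
  V123={{t4,t6,t7}}
components per intersection:
  V1: {{t3}} {{t5},{t5,t7}} {{t6},{t4,t6},{t6,t7},{t4,t6,t7}}
  V2: {{t1},{t1,t4}} {{t2}} {{t7},{t4,t7},{t5,t7},{t6,t7},{t4,t6,t7}}
  V3: {{t3}} {{t4},{t1,t4},{t4,t6},{t4,t7},{t4,t6,t7}}
  V12: {{t5,t7}} {{t6,t7},{t4,t6,t7}}
  V13: {{t3}} {{t4,t6},{t4,t6,t7}}
  V23: {{t1,t4}} {{t4,t7},{t4,t6,t7}}
  V123: {{t4,t6,t7}}
C dims 8,6,1; δ0: rk 5, SNF 1^5; δ1: rk 1, SNF 1^1
Ȟ^0 = (8 − 5) − 0 = 3, so Ȟ^0 ≅ Z^3
Ȟ^1 = (6 − 1) − 5 = 0, so Ȟ^1 ≅ 0
Ȟ^2 = (1 − 0) − 1 = 0, so Ȟ^2 ≅ 0
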